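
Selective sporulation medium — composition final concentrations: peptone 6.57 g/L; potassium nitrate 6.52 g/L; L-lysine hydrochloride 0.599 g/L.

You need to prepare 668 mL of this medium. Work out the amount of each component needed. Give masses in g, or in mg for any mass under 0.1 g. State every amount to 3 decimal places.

Working volume: 668 mL = 0.668 L.
peptone: 6.57 g/L × 0.668 L = 4.389 g
potassium nitrate: 6.52 g/L × 0.668 L = 4.355 g
L-lysine hydrochloride: 0.599 g/L × 0.668 L = 0.400 g

peptone 4.389 g; potassium nitrate 4.355 g; L-lysine hydrochloride 0.400 g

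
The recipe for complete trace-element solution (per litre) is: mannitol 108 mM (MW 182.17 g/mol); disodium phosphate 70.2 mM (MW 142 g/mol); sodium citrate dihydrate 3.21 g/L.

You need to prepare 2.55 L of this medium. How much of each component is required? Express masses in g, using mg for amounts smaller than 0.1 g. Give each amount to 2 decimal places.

Working volume: 2.55 L.
mannitol: 108 mmol/L × 182.17 g/mol × 2.55 L ÷ 1000 = 50.17 g
disodium phosphate: 70.2 mmol/L × 142 g/mol × 2.55 L ÷ 1000 = 25.42 g
sodium citrate dihydrate: 3.21 g/L × 2.55 L = 8.19 g

mannitol 50.17 g; disodium phosphate 25.42 g; sodium citrate dihydrate 8.19 g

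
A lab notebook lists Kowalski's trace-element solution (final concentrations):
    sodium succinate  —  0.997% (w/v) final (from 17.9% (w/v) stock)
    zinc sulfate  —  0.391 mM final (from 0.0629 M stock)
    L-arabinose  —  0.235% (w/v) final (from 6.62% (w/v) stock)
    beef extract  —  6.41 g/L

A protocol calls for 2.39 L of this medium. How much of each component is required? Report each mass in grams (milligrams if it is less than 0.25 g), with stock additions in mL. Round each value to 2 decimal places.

Working volume: 2.39 L.
sodium succinate: dilute stock: 0.997% ÷ 17.9% × 2390 mL = 133.12 mL
zinc sulfate: C1V1 = C2V2 → 0.391 mM × 2390 mL ÷ 62.9 mM = 14.86 mL
L-arabinose: C1V1 = C2V2 → 0.235% ÷ 6.62% × 2390 mL = 84.84 mL
beef extract: 6.41 g/L × 2.39 L = 15.32 g

sodium succinate 133.12 mL; zinc sulfate 14.86 mL; L-arabinose 84.84 mL; beef extract 15.32 g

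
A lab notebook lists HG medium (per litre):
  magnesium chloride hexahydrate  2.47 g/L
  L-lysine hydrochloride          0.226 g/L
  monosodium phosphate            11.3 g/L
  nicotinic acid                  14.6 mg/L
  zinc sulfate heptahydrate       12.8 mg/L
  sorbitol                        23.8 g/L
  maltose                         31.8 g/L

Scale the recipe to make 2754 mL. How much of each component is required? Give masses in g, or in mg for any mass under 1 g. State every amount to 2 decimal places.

Scale factor relative to 1 L: 2.754.
magnesium chloride hexahydrate: 2.47 g/L × 2.754 L = 6.80 g
L-lysine hydrochloride: 0.226 g/L × 2.754 L = 0.622404 g = 622.40 mg
monosodium phosphate: 11.3 g/L × 2.754 L = 31.12 g
nicotinic acid: 14.6 mg/L × 2.754 L = 40.21 mg
zinc sulfate heptahydrate: 12.8 mg/L × 2.754 L = 35.25 mg
sorbitol: 23.8 g/L × 2.754 L = 65.55 g
maltose: 31.8 g/L × 2.754 L = 87.58 g

magnesium chloride hexahydrate 6.80 g; L-lysine hydrochloride 622.40 mg; monosodium phosphate 31.12 g; nicotinic acid 40.21 mg; zinc sulfate heptahydrate 35.25 mg; sorbitol 65.55 g; maltose 87.58 g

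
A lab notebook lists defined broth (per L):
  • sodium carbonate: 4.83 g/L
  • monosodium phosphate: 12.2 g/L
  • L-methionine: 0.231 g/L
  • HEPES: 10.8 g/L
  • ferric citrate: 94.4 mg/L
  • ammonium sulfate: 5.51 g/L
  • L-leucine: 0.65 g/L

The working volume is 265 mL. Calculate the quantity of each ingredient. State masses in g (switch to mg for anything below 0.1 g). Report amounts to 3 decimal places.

Scale factor relative to 1 L: 0.265.
sodium carbonate: 4.83 g/L × 0.265 L = 1.280 g
monosodium phosphate: 12.2 g/L × 0.265 L = 3.233 g
L-methionine: 0.231 g/L × 0.265 L = 0.061215 g = 61.215 mg
HEPES: 10.8 g/L × 0.265 L = 2.862 g
ferric citrate: 94.4 mg/L × 0.265 L = 25.016 mg
ammonium sulfate: 5.51 g/L × 0.265 L = 1.460 g
L-leucine: 0.65 g/L × 0.265 L = 0.172 g

sodium carbonate 1.280 g; monosodium phosphate 3.233 g; L-methionine 61.215 mg; HEPES 2.862 g; ferric citrate 25.016 mg; ammonium sulfate 1.460 g; L-leucine 0.172 g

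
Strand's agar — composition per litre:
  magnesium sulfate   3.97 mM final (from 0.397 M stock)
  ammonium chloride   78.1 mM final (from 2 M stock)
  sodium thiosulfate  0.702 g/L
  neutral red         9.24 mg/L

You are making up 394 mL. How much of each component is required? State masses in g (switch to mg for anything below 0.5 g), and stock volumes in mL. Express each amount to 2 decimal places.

Working volume: 394 mL = 0.394 L.
magnesium sulfate: C1V1 = C2V2 → 3.97 mM × 394 mL ÷ 397 mM = 3.94 mL
ammonium chloride: V = C2·V2/C1 = 78.1 mM × 394 mL ÷ 2000 mM = 15.39 mL
sodium thiosulfate: 0.702 g/L × 0.394 L = 0.276588 g = 276.59 mg
neutral red: 9.24 mg/L × 0.394 L = 3.64 mg

magnesium sulfate 3.94 mL; ammonium chloride 15.39 mL; sodium thiosulfate 276.59 mg; neutral red 3.64 mg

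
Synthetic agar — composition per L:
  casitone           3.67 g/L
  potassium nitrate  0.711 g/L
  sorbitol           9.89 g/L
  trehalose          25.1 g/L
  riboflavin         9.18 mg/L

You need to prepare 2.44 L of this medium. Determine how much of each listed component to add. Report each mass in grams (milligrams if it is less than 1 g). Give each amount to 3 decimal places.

casitone 8.955 g; potassium nitrate 1.735 g; sorbitol 24.132 g; trehalose 61.244 g; riboflavin 22.399 mg

Working volume: 2.44 L.
casitone: 3.67 g/L × 2.44 L = 8.955 g
potassium nitrate: 0.711 g/L × 2.44 L = 1.735 g
sorbitol: 9.89 g/L × 2.44 L = 24.132 g
trehalose: 25.1 g/L × 2.44 L = 61.244 g
riboflavin: 9.18 mg/L × 2.44 L = 22.399 mg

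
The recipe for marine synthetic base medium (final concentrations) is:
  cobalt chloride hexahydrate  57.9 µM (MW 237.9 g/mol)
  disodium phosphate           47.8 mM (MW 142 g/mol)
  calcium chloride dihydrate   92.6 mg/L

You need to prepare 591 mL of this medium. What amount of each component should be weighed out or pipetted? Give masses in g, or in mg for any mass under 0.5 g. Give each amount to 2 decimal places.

Scale factor relative to 1 L: 0.591.
cobalt chloride hexahydrate: 57.9 µmol/L × 237.9 g/mol × 0.591 L ÷ 1000 = 8.14 mg
disodium phosphate: 47.8 mmol/L × 142 g/mol × 0.591 L ÷ 1000 = 4.01 g
calcium chloride dihydrate: 92.6 mg/L × 0.591 L = 54.73 mg

cobalt chloride hexahydrate 8.14 mg; disodium phosphate 4.01 g; calcium chloride dihydrate 54.73 mg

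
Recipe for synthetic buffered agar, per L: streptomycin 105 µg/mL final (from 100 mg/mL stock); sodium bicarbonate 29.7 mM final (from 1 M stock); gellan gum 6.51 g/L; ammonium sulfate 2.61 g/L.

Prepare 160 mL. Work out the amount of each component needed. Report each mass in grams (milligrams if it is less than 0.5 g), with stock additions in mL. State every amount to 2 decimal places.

streptomycin 0.17 mL; sodium bicarbonate 4.75 mL; gellan gum 1.04 g; ammonium sulfate 417.60 mg

Scale factor relative to 1 L: 0.16.
streptomycin: dilute stock: 105 µg/mL × 160 mL ÷ 100000 µg/mL = 0.17 mL
sodium bicarbonate: V = C2·V2/C1 = 29.7 mM × 160 mL ÷ 1000 mM = 4.75 mL
gellan gum: 6.51 g/L × 0.16 L = 1.04 g
ammonium sulfate: 2.61 g/L × 0.16 L = 0.4176 g = 417.60 mg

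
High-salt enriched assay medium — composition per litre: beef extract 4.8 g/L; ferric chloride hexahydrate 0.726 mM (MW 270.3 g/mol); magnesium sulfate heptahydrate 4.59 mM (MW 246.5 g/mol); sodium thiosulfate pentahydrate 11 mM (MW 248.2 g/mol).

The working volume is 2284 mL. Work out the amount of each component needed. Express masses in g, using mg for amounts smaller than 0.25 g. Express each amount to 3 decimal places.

Working volume: 2284 mL = 2.284 L.
beef extract: 4.8 g/L × 2.284 L = 10.963 g
ferric chloride hexahydrate: 0.726 mmol/L × 270.3 g/mol × 2.284 L ÷ 1000 = 0.448 g
magnesium sulfate heptahydrate: 4.59 mmol/L × 246.5 g/mol × 2.284 L ÷ 1000 = 2.584 g
sodium thiosulfate pentahydrate: 11 mmol/L × 248.2 g/mol × 2.284 L ÷ 1000 = 6.236 g

beef extract 10.963 g; ferric chloride hexahydrate 0.448 g; magnesium sulfate heptahydrate 2.584 g; sodium thiosulfate pentahydrate 6.236 g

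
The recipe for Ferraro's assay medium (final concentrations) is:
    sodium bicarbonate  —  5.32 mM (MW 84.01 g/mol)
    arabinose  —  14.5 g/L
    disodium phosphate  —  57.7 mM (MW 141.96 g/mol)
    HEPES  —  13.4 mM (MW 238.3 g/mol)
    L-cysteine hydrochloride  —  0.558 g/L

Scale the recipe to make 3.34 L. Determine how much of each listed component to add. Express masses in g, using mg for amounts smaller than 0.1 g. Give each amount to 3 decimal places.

sodium bicarbonate 1.493 g; arabinose 48.430 g; disodium phosphate 27.358 g; HEPES 10.665 g; L-cysteine hydrochloride 1.864 g

Working volume: 3.34 L.
sodium bicarbonate: 5.32 mmol/L × 84.01 g/mol × 3.34 L ÷ 1000 = 1.493 g
arabinose: 14.5 g/L × 3.34 L = 48.430 g
disodium phosphate: 57.7 mmol/L × 141.96 g/mol × 3.34 L ÷ 1000 = 27.358 g
HEPES: 13.4 mmol/L × 238.3 g/mol × 3.34 L ÷ 1000 = 10.665 g
L-cysteine hydrochloride: 0.558 g/L × 3.34 L = 1.864 g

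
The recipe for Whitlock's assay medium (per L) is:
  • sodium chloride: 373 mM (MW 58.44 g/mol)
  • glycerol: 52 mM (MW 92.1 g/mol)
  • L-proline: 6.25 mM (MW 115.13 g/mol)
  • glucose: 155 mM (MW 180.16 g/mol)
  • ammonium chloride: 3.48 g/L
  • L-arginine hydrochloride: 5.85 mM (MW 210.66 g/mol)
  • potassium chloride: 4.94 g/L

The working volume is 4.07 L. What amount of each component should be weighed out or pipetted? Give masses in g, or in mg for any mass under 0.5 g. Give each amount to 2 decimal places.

Scale factor relative to 1 L: 4.07.
sodium chloride: 373 mmol/L × 58.44 g/mol × 4.07 L ÷ 1000 = 88.72 g
glycerol: 52 mmol/L × 92.1 g/mol × 4.07 L ÷ 1000 = 19.49 g
L-proline: 6.25 mmol/L × 115.13 g/mol × 4.07 L ÷ 1000 = 2.93 g
glucose: 155 mmol/L × 180.16 g/mol × 4.07 L ÷ 1000 = 113.65 g
ammonium chloride: 3.48 g/L × 4.07 L = 14.16 g
L-arginine hydrochloride: 5.85 mmol/L × 210.66 g/mol × 4.07 L ÷ 1000 = 5.02 g
potassium chloride: 4.94 g/L × 4.07 L = 20.11 g

sodium chloride 88.72 g; glycerol 19.49 g; L-proline 2.93 g; glucose 113.65 g; ammonium chloride 14.16 g; L-arginine hydrochloride 5.02 g; potassium chloride 20.11 g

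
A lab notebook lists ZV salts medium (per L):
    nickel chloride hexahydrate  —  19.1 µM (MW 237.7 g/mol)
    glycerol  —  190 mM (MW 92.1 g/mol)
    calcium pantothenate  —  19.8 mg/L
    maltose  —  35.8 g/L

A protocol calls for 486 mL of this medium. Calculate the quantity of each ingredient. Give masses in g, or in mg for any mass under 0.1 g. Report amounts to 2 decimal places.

Scale factor relative to 1 L: 0.486.
nickel chloride hexahydrate: 19.1 µmol/L × 237.7 g/mol × 0.486 L ÷ 1000 = 2.21 mg
glycerol: 190 mmol/L × 92.1 g/mol × 0.486 L ÷ 1000 = 8.50 g
calcium pantothenate: 19.8 mg/L × 0.486 L = 9.62 mg
maltose: 35.8 g/L × 0.486 L = 17.40 g

nickel chloride hexahydrate 2.21 mg; glycerol 8.50 g; calcium pantothenate 9.62 mg; maltose 17.40 g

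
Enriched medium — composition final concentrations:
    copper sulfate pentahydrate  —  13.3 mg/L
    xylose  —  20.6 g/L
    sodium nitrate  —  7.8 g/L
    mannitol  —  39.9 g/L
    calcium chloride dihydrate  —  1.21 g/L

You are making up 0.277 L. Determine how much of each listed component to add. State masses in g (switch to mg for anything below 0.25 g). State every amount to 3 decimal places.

Working volume: 0.277 L.
copper sulfate pentahydrate: 13.3 mg/L × 0.277 L = 3.684 mg
xylose: 20.6 g/L × 0.277 L = 5.706 g
sodium nitrate: 7.8 g/L × 0.277 L = 2.161 g
mannitol: 39.9 g/L × 0.277 L = 11.052 g
calcium chloride dihydrate: 1.21 g/L × 0.277 L = 0.335 g

copper sulfate pentahydrate 3.684 mg; xylose 5.706 g; sodium nitrate 2.161 g; mannitol 11.052 g; calcium chloride dihydrate 0.335 g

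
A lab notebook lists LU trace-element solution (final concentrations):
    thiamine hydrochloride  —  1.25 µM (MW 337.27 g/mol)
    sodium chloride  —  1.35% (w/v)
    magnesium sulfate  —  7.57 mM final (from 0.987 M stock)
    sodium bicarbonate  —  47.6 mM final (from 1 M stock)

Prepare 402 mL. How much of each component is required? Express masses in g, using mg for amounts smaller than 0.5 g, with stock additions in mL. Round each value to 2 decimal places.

thiamine hydrochloride 0.17 mg; sodium chloride 5.43 g; magnesium sulfate 3.08 mL; sodium bicarbonate 19.14 mL

Working volume: 402 mL = 0.402 L.
thiamine hydrochloride: 1.25 µmol/L × 337.27 g/mol × 0.402 L ÷ 1000 = 0.17 mg
sodium chloride: 1.35 g per 100 mL × 402 mL ÷ 100 = 5.43 g
magnesium sulfate: V = C2·V2/C1 = 7.57 mM × 402 mL ÷ 987 mM = 3.08 mL
sodium bicarbonate: dilute stock: 47.6 mM × 402 mL ÷ 1000 mM = 19.14 mL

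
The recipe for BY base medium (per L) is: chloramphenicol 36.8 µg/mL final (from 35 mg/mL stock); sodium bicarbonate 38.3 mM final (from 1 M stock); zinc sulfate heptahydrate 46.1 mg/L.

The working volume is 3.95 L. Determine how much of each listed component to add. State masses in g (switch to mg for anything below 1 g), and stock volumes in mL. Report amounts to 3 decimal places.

chloramphenicol 4.153 mL; sodium bicarbonate 151.285 mL; zinc sulfate heptahydrate 182.095 mg

Scale factor relative to 1 L: 3.95.
chloramphenicol: dilute stock: 36.8 µg/mL × 3950 mL ÷ 35000 µg/mL = 4.153 mL
sodium bicarbonate: V = C2·V2/C1 = 38.3 mM × 3950 mL ÷ 1000 mM = 151.285 mL
zinc sulfate heptahydrate: 46.1 mg/L × 3.95 L = 182.095 mg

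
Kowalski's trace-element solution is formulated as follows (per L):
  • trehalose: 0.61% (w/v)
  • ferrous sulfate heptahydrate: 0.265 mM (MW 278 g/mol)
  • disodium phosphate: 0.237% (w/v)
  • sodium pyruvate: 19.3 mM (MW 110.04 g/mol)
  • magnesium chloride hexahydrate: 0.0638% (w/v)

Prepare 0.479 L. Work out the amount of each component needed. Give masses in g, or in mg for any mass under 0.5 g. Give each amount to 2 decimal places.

Working volume: 0.479 L.
trehalose: 0.61 g per 100 mL × 479 mL ÷ 100 = 2.92 g
ferrous sulfate heptahydrate: 0.265 mmol/L × 278 mg/mmol × 0.479 L = 35.29 mg
disodium phosphate: 0.237% w/v = 2.37 g/L → 2.37 × 0.479 L = 1.14 g
sodium pyruvate: 19.3 mmol/L × 110.04 g/mol × 0.479 L ÷ 1000 = 1.02 g
magnesium chloride hexahydrate: 0.0638% w/v = 0.638 g/L → 0.638 × 0.479 L = 0.305602 g = 305.60 mg

trehalose 2.92 g; ferrous sulfate heptahydrate 35.29 mg; disodium phosphate 1.14 g; sodium pyruvate 1.02 g; magnesium chloride hexahydrate 305.60 mg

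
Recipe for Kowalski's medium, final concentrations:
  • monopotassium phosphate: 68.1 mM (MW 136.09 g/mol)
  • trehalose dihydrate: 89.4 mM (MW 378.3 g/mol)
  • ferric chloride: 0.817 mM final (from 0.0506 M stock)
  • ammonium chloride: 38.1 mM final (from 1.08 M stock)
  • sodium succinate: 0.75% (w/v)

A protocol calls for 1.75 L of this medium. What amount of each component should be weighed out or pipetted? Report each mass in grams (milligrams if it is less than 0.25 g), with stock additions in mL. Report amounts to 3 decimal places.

Scale factor relative to 1 L: 1.75.
monopotassium phosphate: 68.1 mmol/L × 136.09 g/mol × 1.75 L ÷ 1000 = 16.219 g
trehalose dihydrate: 89.4 mmol/L × 378.3 g/mol × 1.75 L ÷ 1000 = 59.185 g
ferric chloride: C1V1 = C2V2 → 0.817 mM × 1750 mL ÷ 50.6 mM = 28.256 mL
ammonium chloride: V = C2·V2/C1 = 38.1 mM × 1750 mL ÷ 1080 mM = 61.736 mL
sodium succinate: 0.75 g per 100 mL × 1750 mL ÷ 100 = 13.125 g

monopotassium phosphate 16.219 g; trehalose dihydrate 59.185 g; ferric chloride 28.256 mL; ammonium chloride 61.736 mL; sodium succinate 13.125 g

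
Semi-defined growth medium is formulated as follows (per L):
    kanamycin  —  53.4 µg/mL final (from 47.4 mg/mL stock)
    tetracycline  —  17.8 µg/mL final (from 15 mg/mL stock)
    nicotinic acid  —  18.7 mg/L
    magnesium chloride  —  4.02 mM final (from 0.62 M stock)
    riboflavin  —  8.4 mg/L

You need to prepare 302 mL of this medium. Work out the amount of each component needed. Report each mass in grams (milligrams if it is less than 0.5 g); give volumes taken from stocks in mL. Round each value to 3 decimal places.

kanamycin 0.340 mL; tetracycline 0.358 mL; nicotinic acid 5.647 mg; magnesium chloride 1.958 mL; riboflavin 2.537 mg

Target volume = 302 mL = 0.302 L.
kanamycin: C1V1 = C2V2 → 53.4 µg/mL × 302 mL ÷ 47400 µg/mL = 0.340 mL
tetracycline: dilute stock: 17.8 µg/mL × 302 mL ÷ 15000 µg/mL = 0.358 mL
nicotinic acid: 18.7 mg/L × 0.302 L = 5.647 mg
magnesium chloride: dilute stock: 4.02 mM × 302 mL ÷ 620 mM = 1.958 mL
riboflavin: 8.4 mg/L × 0.302 L = 2.537 mg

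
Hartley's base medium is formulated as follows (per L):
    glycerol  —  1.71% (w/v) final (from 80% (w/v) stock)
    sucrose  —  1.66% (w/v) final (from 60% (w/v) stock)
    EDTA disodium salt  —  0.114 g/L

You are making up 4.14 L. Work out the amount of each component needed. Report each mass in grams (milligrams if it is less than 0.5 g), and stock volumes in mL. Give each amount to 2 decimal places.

Scale factor relative to 1 L: 4.14.
glycerol: dilute stock: 1.71% ÷ 80% × 4140 mL = 88.49 mL
sucrose: V = C2·V2/C1 = 1.66% ÷ 60% × 4140 mL = 114.54 mL
EDTA disodium salt: 0.114 g/L × 4.14 L = 0.47196 g = 471.96 mg

glycerol 88.49 mL; sucrose 114.54 mL; EDTA disodium salt 471.96 mg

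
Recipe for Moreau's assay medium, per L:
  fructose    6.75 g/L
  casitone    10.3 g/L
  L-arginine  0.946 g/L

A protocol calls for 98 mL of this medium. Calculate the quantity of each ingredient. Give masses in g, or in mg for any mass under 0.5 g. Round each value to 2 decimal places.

Working volume: 98 mL = 0.098 L.
fructose: 6.75 g/L × 0.098 L = 0.66 g
casitone: 10.3 g/L × 0.098 L = 1.01 g
L-arginine: 0.946 g/L × 0.098 L = 0.092708 g = 92.71 mg

fructose 0.66 g; casitone 1.01 g; L-arginine 92.71 mg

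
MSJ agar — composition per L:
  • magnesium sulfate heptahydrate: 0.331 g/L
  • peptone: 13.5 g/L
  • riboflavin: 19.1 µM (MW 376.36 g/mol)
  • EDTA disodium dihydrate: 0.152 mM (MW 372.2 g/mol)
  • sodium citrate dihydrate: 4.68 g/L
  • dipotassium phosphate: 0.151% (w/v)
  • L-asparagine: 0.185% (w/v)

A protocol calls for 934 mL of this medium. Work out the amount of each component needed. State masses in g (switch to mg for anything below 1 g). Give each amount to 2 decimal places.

magnesium sulfate heptahydrate 309.15 mg; peptone 12.61 g; riboflavin 6.71 mg; EDTA disodium dihydrate 52.84 mg; sodium citrate dihydrate 4.37 g; dipotassium phosphate 1.41 g; L-asparagine 1.73 g

Target volume = 934 mL = 0.934 L.
magnesium sulfate heptahydrate: 0.331 g/L × 0.934 L = 0.309154 g = 309.15 mg
peptone: 13.5 g/L × 0.934 L = 12.61 g
riboflavin: 19.1 µmol/L × 376.36 g/mol × 0.934 L ÷ 1000 = 6.71 mg
EDTA disodium dihydrate: 0.152 mmol/L × 372.2 mg/mmol × 0.934 L = 52.84 mg
sodium citrate dihydrate: 4.68 g/L × 0.934 L = 4.37 g
dipotassium phosphate: 0.151% w/v = 1.51 g/L → 1.51 × 0.934 L = 1.41 g
L-asparagine: 0.185% w/v = 1.85 g/L → 1.85 × 0.934 L = 1.73 g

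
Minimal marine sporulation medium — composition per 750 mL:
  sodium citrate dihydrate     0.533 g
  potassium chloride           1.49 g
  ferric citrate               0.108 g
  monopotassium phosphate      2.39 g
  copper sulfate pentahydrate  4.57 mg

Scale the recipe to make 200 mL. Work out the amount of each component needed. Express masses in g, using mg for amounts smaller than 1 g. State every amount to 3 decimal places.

sodium citrate dihydrate 142.133 mg; potassium chloride 397.333 mg; ferric citrate 28.800 mg; monopotassium phosphate 637.333 mg; copper sulfate pentahydrate 1.219 mg

Scale factor = 200 mL / 750 mL = 0.266667.
sodium citrate dihydrate: 0.533 g × (200 mL / 750 mL) = 0.142133 g = 142.133 mg
potassium chloride: 1.49 g × (200 mL / 750 mL) = 0.397333 g = 397.333 mg
ferric citrate: 0.108 g × (200 mL / 750 mL) = 0.0288 g = 28.800 mg
monopotassium phosphate: 2.39 g × (200 mL / 750 mL) = 0.637333 g = 637.333 mg
copper sulfate pentahydrate: 4.57 mg × (200 mL / 750 mL) = 1.219 mg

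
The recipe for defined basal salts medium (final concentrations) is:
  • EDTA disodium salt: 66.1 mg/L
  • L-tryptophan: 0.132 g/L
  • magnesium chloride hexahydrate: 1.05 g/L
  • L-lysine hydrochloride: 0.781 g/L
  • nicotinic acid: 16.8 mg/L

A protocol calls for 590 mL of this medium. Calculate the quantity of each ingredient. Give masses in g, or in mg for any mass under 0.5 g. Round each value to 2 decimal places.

Working volume: 590 mL = 0.59 L.
EDTA disodium salt: 66.1 mg/L × 0.59 L = 39.00 mg
L-tryptophan: 0.132 g/L × 0.59 L = 0.07788 g = 77.88 mg
magnesium chloride hexahydrate: 1.05 g/L × 0.59 L = 0.62 g
L-lysine hydrochloride: 0.781 g/L × 0.59 L = 0.46079 g = 460.79 mg
nicotinic acid: 16.8 mg/L × 0.59 L = 9.91 mg

EDTA disodium salt 39.00 mg; L-tryptophan 77.88 mg; magnesium chloride hexahydrate 0.62 g; L-lysine hydrochloride 460.79 mg; nicotinic acid 9.91 mg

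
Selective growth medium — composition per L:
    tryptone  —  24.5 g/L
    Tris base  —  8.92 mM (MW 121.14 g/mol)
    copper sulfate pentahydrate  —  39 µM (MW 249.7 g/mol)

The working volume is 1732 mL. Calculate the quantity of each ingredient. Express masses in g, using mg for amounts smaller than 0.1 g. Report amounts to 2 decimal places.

tryptone 42.43 g; Tris base 1.87 g; copper sulfate pentahydrate 16.87 mg

Target volume = 1732 mL = 1.732 L.
tryptone: 24.5 g/L × 1.732 L = 42.43 g
Tris base: 8.92 mmol/L × 121.14 g/mol × 1.732 L ÷ 1000 = 1.87 g
copper sulfate pentahydrate: 39 µmol/L × 249.7 g/mol × 1.732 L ÷ 1000 = 16.87 mg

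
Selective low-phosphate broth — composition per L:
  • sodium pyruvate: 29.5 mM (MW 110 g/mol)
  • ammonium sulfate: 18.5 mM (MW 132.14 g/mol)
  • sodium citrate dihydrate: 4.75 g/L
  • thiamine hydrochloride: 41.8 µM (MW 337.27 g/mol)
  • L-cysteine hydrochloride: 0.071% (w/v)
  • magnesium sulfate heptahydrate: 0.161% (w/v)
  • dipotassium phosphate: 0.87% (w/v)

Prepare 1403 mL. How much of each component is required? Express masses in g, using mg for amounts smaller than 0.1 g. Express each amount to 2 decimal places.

sodium pyruvate 4.55 g; ammonium sulfate 3.43 g; sodium citrate dihydrate 6.66 g; thiamine hydrochloride 19.78 mg; L-cysteine hydrochloride 1.00 g; magnesium sulfate heptahydrate 2.26 g; dipotassium phosphate 12.21 g

Scale factor relative to 1 L: 1.403.
sodium pyruvate: 29.5 mmol/L × 110 g/mol × 1.403 L ÷ 1000 = 4.55 g
ammonium sulfate: 18.5 mmol/L × 132.14 g/mol × 1.403 L ÷ 1000 = 3.43 g
sodium citrate dihydrate: 4.75 g/L × 1.403 L = 6.66 g
thiamine hydrochloride: 41.8 µmol/L × 337.27 g/mol × 1.403 L ÷ 1000 = 19.78 mg
L-cysteine hydrochloride: 0.071 g per 100 mL × 1403 mL ÷ 100 = 1.00 g
magnesium sulfate heptahydrate: 0.161% w/v = 1.61 g/L → 1.61 × 1.403 L = 2.26 g
dipotassium phosphate: 0.87 g per 100 mL × 1403 mL ÷ 100 = 12.21 g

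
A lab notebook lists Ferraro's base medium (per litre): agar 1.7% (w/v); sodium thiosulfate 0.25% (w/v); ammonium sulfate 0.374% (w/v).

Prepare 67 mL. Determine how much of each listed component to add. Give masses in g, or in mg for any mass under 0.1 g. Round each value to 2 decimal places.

Target volume = 67 mL = 0.067 L.
agar: 1.7% w/v = 17 g/L → 17 × 0.067 L = 1.14 g
sodium thiosulfate: 0.25% w/v = 2.5 g/L → 2.5 × 0.067 L = 0.17 g
ammonium sulfate: 0.374% w/v = 3.74 g/L → 3.74 × 0.067 L = 0.25 g

agar 1.14 g; sodium thiosulfate 0.17 g; ammonium sulfate 0.25 g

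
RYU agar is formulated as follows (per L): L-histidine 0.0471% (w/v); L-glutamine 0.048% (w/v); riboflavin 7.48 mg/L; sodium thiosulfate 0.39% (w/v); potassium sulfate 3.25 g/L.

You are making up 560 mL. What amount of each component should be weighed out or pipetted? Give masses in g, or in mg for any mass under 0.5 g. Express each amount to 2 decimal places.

Working volume: 560 mL = 0.56 L.
L-histidine: 0.0471 g per 100 mL × 560 mL ÷ 100 = 0.26376 g = 263.76 mg
L-glutamine: 0.048% w/v = 0.48 g/L → 0.48 × 0.56 L = 0.2688 g = 268.80 mg
riboflavin: 7.48 mg/L × 0.56 L = 4.19 mg
sodium thiosulfate: 0.39% w/v = 3.9 g/L → 3.9 × 0.56 L = 2.18 g
potassium sulfate: 3.25 g/L × 0.56 L = 1.82 g

L-histidine 263.76 mg; L-glutamine 268.80 mg; riboflavin 4.19 mg; sodium thiosulfate 2.18 g; potassium sulfate 1.82 g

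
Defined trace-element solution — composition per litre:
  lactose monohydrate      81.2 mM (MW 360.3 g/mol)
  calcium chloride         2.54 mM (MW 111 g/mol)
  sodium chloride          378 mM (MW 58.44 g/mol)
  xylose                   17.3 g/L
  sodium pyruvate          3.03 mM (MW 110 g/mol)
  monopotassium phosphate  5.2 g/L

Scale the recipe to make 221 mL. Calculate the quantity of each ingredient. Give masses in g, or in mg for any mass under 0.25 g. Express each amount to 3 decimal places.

Working volume: 221 mL = 0.221 L.
lactose monohydrate: 81.2 mmol/L × 360.3 g/mol × 0.221 L ÷ 1000 = 6.466 g
calcium chloride: 2.54 mmol/L × 111 mg/mmol × 0.221 L = 62.309 mg
sodium chloride: 378 mmol/L × 58.44 g/mol × 0.221 L ÷ 1000 = 4.882 g
xylose: 17.3 g/L × 0.221 L = 3.823 g
sodium pyruvate: 3.03 mmol/L × 110 mg/mmol × 0.221 L = 73.659 mg
monopotassium phosphate: 5.2 g/L × 0.221 L = 1.149 g

lactose monohydrate 6.466 g; calcium chloride 62.309 mg; sodium chloride 4.882 g; xylose 3.823 g; sodium pyruvate 73.659 mg; monopotassium phosphate 1.149 g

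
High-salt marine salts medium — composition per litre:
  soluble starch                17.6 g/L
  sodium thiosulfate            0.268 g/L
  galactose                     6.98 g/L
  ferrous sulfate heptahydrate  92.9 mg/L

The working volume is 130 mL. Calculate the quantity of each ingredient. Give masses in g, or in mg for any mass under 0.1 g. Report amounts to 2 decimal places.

Target volume = 130 mL = 0.13 L.
soluble starch: 17.6 g/L × 0.13 L = 2.29 g
sodium thiosulfate: 0.268 g/L × 0.13 L = 0.03484 g = 34.84 mg
galactose: 6.98 g/L × 0.13 L = 0.91 g
ferrous sulfate heptahydrate: 92.9 mg/L × 0.13 L = 12.08 mg

soluble starch 2.29 g; sodium thiosulfate 34.84 mg; galactose 0.91 g; ferrous sulfate heptahydrate 12.08 mg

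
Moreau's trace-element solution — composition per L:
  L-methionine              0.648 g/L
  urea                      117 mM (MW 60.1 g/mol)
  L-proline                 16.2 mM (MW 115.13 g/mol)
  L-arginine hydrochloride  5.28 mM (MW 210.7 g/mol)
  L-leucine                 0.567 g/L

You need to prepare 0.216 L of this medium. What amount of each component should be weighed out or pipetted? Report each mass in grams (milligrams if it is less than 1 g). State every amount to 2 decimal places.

Scale factor relative to 1 L: 0.216.
L-methionine: 0.648 g/L × 0.216 L = 0.139968 g = 139.97 mg
urea: 117 mmol/L × 60.1 g/mol × 0.216 L ÷ 1000 = 1.52 g
L-proline: 16.2 mmol/L × 115.13 mg/mmol × 0.216 L = 402.86 mg
L-arginine hydrochloride: 5.28 mmol/L × 210.7 mg/mmol × 0.216 L = 240.30 mg
L-leucine: 0.567 g/L × 0.216 L = 0.122472 g = 122.47 mg

L-methionine 139.97 mg; urea 1.52 g; L-proline 402.86 mg; L-arginine hydrochloride 240.30 mg; L-leucine 122.47 mg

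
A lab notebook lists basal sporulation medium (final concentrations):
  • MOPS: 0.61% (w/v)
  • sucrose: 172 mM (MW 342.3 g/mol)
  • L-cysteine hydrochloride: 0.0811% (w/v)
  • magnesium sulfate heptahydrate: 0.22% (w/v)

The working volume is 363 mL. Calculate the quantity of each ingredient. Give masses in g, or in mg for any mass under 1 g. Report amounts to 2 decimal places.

MOPS 2.21 g; sucrose 21.37 g; L-cysteine hydrochloride 294.39 mg; magnesium sulfate heptahydrate 798.60 mg

Target volume = 363 mL = 0.363 L.
MOPS: 0.61% w/v = 6.1 g/L → 6.1 × 0.363 L = 2.21 g
sucrose: 172 mmol/L × 342.3 g/mol × 0.363 L ÷ 1000 = 21.37 g
L-cysteine hydrochloride: 0.0811 g per 100 mL × 363 mL ÷ 100 = 0.294393 g = 294.39 mg
magnesium sulfate heptahydrate: 0.22% w/v = 2.2 g/L → 2.2 × 0.363 L = 0.7986 g = 798.60 mg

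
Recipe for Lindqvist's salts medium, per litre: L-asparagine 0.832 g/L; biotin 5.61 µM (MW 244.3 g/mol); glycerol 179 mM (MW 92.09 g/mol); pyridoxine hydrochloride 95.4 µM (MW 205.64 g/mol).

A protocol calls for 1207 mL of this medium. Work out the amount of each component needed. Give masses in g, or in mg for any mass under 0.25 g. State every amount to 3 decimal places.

L-asparagine 1.004 g; biotin 1.654 mg; glycerol 19.896 g; pyridoxine hydrochloride 23.679 mg

Target volume = 1207 mL = 1.207 L.
L-asparagine: 0.832 g/L × 1.207 L = 1.004 g
biotin: 5.61 µmol/L × 244.3 g/mol × 1.207 L ÷ 1000 = 1.654 mg
glycerol: 179 mmol/L × 92.09 g/mol × 1.207 L ÷ 1000 = 19.896 g
pyridoxine hydrochloride: 95.4 µmol/L × 205.64 g/mol × 1.207 L ÷ 1000 = 23.679 mg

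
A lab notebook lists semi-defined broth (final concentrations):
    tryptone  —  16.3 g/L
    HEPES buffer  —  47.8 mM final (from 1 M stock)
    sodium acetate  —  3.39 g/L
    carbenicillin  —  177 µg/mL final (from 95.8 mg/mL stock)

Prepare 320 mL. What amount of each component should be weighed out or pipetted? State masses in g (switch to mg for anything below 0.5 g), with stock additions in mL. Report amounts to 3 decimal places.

Working volume: 320 mL = 0.32 L.
tryptone: 16.3 g/L × 0.32 L = 5.216 g
HEPES buffer: dilute stock: 47.8 mM × 320 mL ÷ 1000 mM = 15.296 mL
sodium acetate: 3.39 g/L × 0.32 L = 1.085 g
carbenicillin: V = C2·V2/C1 = 177 µg/mL × 320 mL ÷ 95800 µg/mL = 0.591 mL

tryptone 5.216 g; HEPES buffer 15.296 mL; sodium acetate 1.085 g; carbenicillin 0.591 mL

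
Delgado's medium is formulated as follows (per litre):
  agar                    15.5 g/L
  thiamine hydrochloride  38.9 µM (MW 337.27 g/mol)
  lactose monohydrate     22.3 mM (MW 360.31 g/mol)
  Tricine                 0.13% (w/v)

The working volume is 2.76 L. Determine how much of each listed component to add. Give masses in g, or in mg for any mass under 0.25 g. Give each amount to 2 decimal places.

Working volume: 2.76 L.
agar: 15.5 g/L × 2.76 L = 42.78 g
thiamine hydrochloride: 38.9 µmol/L × 337.27 g/mol × 2.76 L ÷ 1000 = 36.21 mg
lactose monohydrate: 22.3 mmol/L × 360.31 g/mol × 2.76 L ÷ 1000 = 22.18 g
Tricine: 0.13 g per 100 mL × 2760 mL ÷ 100 = 3.59 g

agar 42.78 g; thiamine hydrochloride 36.21 mg; lactose monohydrate 22.18 g; Tricine 3.59 g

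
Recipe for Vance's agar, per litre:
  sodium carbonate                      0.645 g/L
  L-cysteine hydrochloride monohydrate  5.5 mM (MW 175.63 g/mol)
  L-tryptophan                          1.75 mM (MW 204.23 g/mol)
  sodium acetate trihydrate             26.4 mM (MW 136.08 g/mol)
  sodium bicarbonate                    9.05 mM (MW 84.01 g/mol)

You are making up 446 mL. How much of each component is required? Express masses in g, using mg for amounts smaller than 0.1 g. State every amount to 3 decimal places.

sodium carbonate 0.288 g; L-cysteine hydrochloride monohydrate 0.431 g; L-tryptophan 0.159 g; sodium acetate trihydrate 1.602 g; sodium bicarbonate 0.339 g

Working volume: 446 mL = 0.446 L.
sodium carbonate: 0.645 g/L × 0.446 L = 0.288 g
L-cysteine hydrochloride monohydrate: 5.5 mmol/L × 175.63 g/mol × 0.446 L ÷ 1000 = 0.431 g
L-tryptophan: 1.75 mmol/L × 204.23 g/mol × 0.446 L ÷ 1000 = 0.159 g
sodium acetate trihydrate: 26.4 mmol/L × 136.08 g/mol × 0.446 L ÷ 1000 = 1.602 g
sodium bicarbonate: 9.05 mmol/L × 84.01 g/mol × 0.446 L ÷ 1000 = 0.339 g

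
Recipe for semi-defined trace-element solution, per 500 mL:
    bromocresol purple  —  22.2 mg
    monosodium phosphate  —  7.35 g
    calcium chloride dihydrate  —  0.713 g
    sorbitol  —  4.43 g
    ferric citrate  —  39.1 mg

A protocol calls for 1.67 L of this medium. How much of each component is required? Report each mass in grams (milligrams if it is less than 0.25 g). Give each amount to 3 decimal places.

Scale factor = 1670 mL / 500 mL = 3.34.
bromocresol purple: 22.2 mg × (1670 mL / 500 mL) = 74.148 mg
monosodium phosphate: 7.35 g × (1670 mL / 500 mL) = 24.549 g
calcium chloride dihydrate: 0.713 g × (1670 mL / 500 mL) = 2.381 g
sorbitol: 4.43 g × (1670 mL / 500 mL) = 14.796 g
ferric citrate: 39.1 mg × (1670 mL / 500 mL) = 130.594 mg

bromocresol purple 74.148 mg; monosodium phosphate 24.549 g; calcium chloride dihydrate 2.381 g; sorbitol 14.796 g; ferric citrate 130.594 mg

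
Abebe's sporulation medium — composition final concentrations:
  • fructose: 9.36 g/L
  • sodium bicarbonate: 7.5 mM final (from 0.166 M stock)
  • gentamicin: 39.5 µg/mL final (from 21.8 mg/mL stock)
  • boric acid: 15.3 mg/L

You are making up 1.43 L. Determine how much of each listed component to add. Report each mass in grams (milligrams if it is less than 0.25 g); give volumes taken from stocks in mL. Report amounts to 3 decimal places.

Scale factor relative to 1 L: 1.43.
fructose: 9.36 g/L × 1.43 L = 13.385 g
sodium bicarbonate: V = C2·V2/C1 = 7.5 mM × 1430 mL ÷ 166 mM = 64.608 mL
gentamicin: C1V1 = C2V2 → 39.5 µg/mL × 1430 mL ÷ 21800 µg/mL = 2.591 mL
boric acid: 15.3 mg/L × 1.43 L = 21.879 mg

fructose 13.385 g; sodium bicarbonate 64.608 mL; gentamicin 2.591 mL; boric acid 21.879 mg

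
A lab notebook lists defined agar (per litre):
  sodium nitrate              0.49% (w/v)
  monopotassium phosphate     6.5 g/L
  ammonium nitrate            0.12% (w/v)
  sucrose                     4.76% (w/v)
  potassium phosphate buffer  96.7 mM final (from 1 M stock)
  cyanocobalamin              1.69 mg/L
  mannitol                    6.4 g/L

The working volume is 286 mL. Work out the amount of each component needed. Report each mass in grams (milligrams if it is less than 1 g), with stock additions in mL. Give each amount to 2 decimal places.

Target volume = 286 mL = 0.286 L.
sodium nitrate: 0.49 g per 100 mL × 286 mL ÷ 100 = 1.40 g
monopotassium phosphate: 6.5 g/L × 0.286 L = 1.86 g
ammonium nitrate: 0.12 g per 100 mL × 286 mL ÷ 100 = 0.3432 g = 343.20 mg
sucrose: 4.76 g per 100 mL × 286 mL ÷ 100 = 13.61 g
potassium phosphate buffer: V = C2·V2/C1 = 96.7 mM × 286 mL ÷ 1000 mM = 27.66 mL
cyanocobalamin: 1.69 mg/L × 0.286 L = 0.48 mg
mannitol: 6.4 g/L × 0.286 L = 1.83 g

sodium nitrate 1.40 g; monopotassium phosphate 1.86 g; ammonium nitrate 343.20 mg; sucrose 13.61 g; potassium phosphate buffer 27.66 mL; cyanocobalamin 0.48 mg; mannitol 1.83 g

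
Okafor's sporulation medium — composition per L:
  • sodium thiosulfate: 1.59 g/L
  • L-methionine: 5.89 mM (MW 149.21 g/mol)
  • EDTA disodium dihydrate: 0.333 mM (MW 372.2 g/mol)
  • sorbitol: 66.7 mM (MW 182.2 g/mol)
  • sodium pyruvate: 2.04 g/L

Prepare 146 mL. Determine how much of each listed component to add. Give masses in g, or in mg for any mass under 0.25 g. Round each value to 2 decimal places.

sodium thiosulfate 232.14 mg; L-methionine 128.31 mg; EDTA disodium dihydrate 18.10 mg; sorbitol 1.77 g; sodium pyruvate 0.30 g

Working volume: 146 mL = 0.146 L.
sodium thiosulfate: 1.59 g/L × 0.146 L = 0.23214 g = 232.14 mg
L-methionine: 5.89 mmol/L × 149.21 mg/mmol × 0.146 L = 128.31 mg
EDTA disodium dihydrate: 0.333 mmol/L × 372.2 mg/mmol × 0.146 L = 18.10 mg
sorbitol: 66.7 mmol/L × 182.2 g/mol × 0.146 L ÷ 1000 = 1.77 g
sodium pyruvate: 2.04 g/L × 0.146 L = 0.30 g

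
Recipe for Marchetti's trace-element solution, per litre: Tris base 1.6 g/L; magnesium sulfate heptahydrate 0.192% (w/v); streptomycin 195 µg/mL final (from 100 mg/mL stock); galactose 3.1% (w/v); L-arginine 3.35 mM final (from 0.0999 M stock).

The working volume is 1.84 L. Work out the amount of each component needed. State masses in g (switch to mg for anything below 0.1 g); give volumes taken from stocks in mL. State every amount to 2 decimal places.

Working volume: 1.84 L.
Tris base: 1.6 g/L × 1.84 L = 2.94 g
magnesium sulfate heptahydrate: 0.192 g per 100 mL × 1840 mL ÷ 100 = 3.53 g
streptomycin: C1V1 = C2V2 → 195 µg/mL × 1840 mL ÷ 100000 µg/mL = 3.59 mL
galactose: 3.1 g per 100 mL × 1840 mL ÷ 100 = 57.04 g
L-arginine: C1V1 = C2V2 → 3.35 mM × 1840 mL ÷ 99.9 mM = 61.70 mL

Tris base 2.94 g; magnesium sulfate heptahydrate 3.53 g; streptomycin 3.59 mL; galactose 57.04 g; L-arginine 61.70 mL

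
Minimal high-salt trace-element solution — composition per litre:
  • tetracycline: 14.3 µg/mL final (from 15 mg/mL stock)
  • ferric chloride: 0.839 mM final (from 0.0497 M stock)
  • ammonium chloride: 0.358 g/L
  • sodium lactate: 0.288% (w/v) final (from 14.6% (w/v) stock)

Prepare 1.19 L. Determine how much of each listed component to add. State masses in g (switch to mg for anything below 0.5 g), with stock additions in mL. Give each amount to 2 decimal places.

tetracycline 1.13 mL; ferric chloride 20.09 mL; ammonium chloride 426.02 mg; sodium lactate 23.47 mL

Working volume: 1.19 L.
tetracycline: dilute stock: 14.3 µg/mL × 1190 mL ÷ 15000 µg/mL = 1.13 mL
ferric chloride: C1V1 = C2V2 → 0.839 mM × 1190 mL ÷ 49.7 mM = 20.09 mL
ammonium chloride: 0.358 g/L × 1.19 L = 0.42602 g = 426.02 mg
sodium lactate: C1V1 = C2V2 → 0.288% ÷ 14.6% × 1190 mL = 23.47 mL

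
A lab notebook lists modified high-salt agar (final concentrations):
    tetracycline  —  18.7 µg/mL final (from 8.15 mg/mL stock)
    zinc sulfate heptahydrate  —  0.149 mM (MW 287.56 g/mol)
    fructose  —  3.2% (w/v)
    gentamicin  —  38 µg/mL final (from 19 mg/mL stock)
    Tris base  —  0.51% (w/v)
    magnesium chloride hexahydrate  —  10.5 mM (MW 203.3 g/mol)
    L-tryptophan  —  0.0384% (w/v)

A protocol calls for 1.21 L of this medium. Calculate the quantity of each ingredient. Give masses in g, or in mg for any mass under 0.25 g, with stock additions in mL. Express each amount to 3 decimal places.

tetracycline 2.776 mL; zinc sulfate heptahydrate 51.844 mg; fructose 38.720 g; gentamicin 2.420 mL; Tris base 6.171 g; magnesium chloride hexahydrate 2.583 g; L-tryptophan 0.465 g

Working volume: 1.21 L.
tetracycline: V = C2·V2/C1 = 18.7 µg/mL × 1210 mL ÷ 8150 µg/mL = 2.776 mL
zinc sulfate heptahydrate: 0.149 mmol/L × 287.56 mg/mmol × 1.21 L = 51.844 mg
fructose: 3.2% w/v = 32 g/L → 32 × 1.21 L = 38.720 g
gentamicin: V = C2·V2/C1 = 38 µg/mL × 1210 mL ÷ 19000 µg/mL = 2.420 mL
Tris base: 0.51 g per 100 mL × 1210 mL ÷ 100 = 6.171 g
magnesium chloride hexahydrate: 10.5 mmol/L × 203.3 g/mol × 1.21 L ÷ 1000 = 2.583 g
L-tryptophan: 0.0384 g per 100 mL × 1210 mL ÷ 100 = 0.465 g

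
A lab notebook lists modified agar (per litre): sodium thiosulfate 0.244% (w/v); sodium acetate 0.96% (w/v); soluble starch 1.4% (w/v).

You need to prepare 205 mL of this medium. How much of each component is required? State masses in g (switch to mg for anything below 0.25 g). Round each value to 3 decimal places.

Scale factor relative to 1 L: 0.205.
sodium thiosulfate: 0.244 g per 100 mL × 205 mL ÷ 100 = 0.500 g
sodium acetate: 0.96 g per 100 mL × 205 mL ÷ 100 = 1.968 g
soluble starch: 1.4 g per 100 mL × 205 mL ÷ 100 = 2.870 g

sodium thiosulfate 0.500 g; sodium acetate 1.968 g; soluble starch 2.870 g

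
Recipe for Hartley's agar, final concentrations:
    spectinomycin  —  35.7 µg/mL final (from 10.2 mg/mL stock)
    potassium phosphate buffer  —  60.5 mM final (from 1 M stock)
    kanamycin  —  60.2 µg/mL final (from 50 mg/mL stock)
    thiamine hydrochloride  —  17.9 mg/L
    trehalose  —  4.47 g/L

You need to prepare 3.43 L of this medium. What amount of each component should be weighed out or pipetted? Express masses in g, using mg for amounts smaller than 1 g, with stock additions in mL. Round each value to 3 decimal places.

Working volume: 3.43 L.
spectinomycin: dilute stock: 35.7 µg/mL × 3430 mL ÷ 10200 µg/mL = 12.005 mL
potassium phosphate buffer: C1V1 = C2V2 → 60.5 mM × 3430 mL ÷ 1000 mM = 207.515 mL
kanamycin: dilute stock: 60.2 µg/mL × 3430 mL ÷ 50000 µg/mL = 4.130 mL
thiamine hydrochloride: 17.9 mg/L × 3.43 L = 61.397 mg
trehalose: 4.47 g/L × 3.43 L = 15.332 g

spectinomycin 12.005 mL; potassium phosphate buffer 207.515 mL; kanamycin 4.130 mL; thiamine hydrochloride 61.397 mg; trehalose 15.332 g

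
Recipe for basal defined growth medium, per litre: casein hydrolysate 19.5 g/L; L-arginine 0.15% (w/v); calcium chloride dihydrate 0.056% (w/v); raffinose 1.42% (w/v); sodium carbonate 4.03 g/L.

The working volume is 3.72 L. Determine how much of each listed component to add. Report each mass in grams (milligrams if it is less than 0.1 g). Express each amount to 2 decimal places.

casein hydrolysate 72.54 g; L-arginine 5.58 g; calcium chloride dihydrate 2.08 g; raffinose 52.82 g; sodium carbonate 14.99 g

Working volume: 3.72 L.
casein hydrolysate: 19.5 g/L × 3.72 L = 72.54 g
L-arginine: 0.15% w/v = 1.5 g/L → 1.5 × 3.72 L = 5.58 g
calcium chloride dihydrate: 0.056% w/v = 0.56 g/L → 0.56 × 3.72 L = 2.08 g
raffinose: 1.42 g per 100 mL × 3720 mL ÷ 100 = 52.82 g
sodium carbonate: 4.03 g/L × 3.72 L = 14.99 g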